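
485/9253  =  485/9253 = 0.05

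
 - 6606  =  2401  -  9007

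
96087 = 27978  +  68109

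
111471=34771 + 76700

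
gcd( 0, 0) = 0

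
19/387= 19/387 = 0.05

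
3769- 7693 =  - 3924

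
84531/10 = 84531/10 = 8453.10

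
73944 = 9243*8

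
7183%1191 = 37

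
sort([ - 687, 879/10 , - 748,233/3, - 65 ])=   [ - 748, - 687,-65, 233/3, 879/10 ]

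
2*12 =24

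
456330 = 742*615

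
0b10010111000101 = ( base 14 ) 3749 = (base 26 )E7N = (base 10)9669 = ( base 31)a1s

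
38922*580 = 22574760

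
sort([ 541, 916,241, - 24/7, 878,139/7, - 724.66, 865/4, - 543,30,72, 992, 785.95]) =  [  -  724.66, - 543, - 24/7 , 139/7, 30,  72, 865/4,241,541, 785.95, 878 , 916 , 992 ]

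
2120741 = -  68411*( - 31 )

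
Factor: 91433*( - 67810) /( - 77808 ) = 2^( - 3 ) *3^( - 1 )*5^1*1621^( - 1)*6781^1*91433^1 =3100035865/38904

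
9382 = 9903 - 521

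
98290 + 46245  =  144535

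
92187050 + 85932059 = 178119109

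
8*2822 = 22576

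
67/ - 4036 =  - 67/4036  =  - 0.02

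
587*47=27589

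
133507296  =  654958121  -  521450825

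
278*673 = 187094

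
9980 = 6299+3681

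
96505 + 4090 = 100595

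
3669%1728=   213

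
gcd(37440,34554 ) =78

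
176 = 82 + 94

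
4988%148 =104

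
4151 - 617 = 3534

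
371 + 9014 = 9385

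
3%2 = 1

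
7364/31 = 237+17/31 = 237.55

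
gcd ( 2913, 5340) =3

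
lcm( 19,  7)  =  133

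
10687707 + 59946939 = 70634646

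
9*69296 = 623664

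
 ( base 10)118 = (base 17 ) 6g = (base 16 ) 76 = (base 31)3P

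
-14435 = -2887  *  5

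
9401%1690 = 951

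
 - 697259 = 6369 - 703628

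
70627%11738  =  199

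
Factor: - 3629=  - 19^1* 191^1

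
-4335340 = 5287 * (- 820)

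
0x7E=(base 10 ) 126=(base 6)330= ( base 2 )1111110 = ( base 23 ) 5b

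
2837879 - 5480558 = -2642679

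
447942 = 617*726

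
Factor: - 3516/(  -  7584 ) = 2^(-3)*79^( - 1 )*293^1 = 293/632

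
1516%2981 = 1516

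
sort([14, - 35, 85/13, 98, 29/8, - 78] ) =[ - 78, - 35,29/8,85/13,  14,  98 ]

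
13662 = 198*69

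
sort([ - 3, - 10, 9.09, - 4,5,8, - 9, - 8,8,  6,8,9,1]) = [ - 10 ,-9, -8, - 4, - 3 , 1, 5,6, 8,8, 8,9,  9.09 ]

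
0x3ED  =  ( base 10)1005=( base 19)2EH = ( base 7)2634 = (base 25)1F5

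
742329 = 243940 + 498389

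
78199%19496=215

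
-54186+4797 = -49389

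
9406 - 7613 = 1793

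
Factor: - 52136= - 2^3*7^3*19^1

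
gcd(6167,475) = 1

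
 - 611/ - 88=6 + 83/88 = 6.94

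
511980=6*85330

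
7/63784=1/9112= 0.00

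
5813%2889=35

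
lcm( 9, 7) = 63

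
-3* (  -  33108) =99324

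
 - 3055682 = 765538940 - 768594622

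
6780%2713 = 1354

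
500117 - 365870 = 134247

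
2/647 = 2/647 = 0.00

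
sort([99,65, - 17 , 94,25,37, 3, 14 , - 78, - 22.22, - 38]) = [ - 78, - 38 , - 22.22, - 17, 3,14, 25,37,65  ,  94, 99 ] 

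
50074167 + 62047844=112122011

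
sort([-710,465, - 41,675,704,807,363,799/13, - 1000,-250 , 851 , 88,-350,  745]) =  [-1000,-710,-350, - 250,-41,  799/13,88,363, 465, 675,704,745, 807,851 ] 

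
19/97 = 19/97 = 0.20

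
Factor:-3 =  - 3^1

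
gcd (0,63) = 63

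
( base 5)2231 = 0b100111100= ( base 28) B8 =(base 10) 316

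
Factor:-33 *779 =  - 3^1 * 11^1*19^1*41^1=-25707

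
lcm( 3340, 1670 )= 3340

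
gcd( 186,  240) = 6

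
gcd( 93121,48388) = 1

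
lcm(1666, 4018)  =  68306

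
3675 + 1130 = 4805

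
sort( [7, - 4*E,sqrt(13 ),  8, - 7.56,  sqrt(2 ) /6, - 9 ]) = [ - 4*E, - 9, - 7.56, sqrt( 2) /6,sqrt( 13 ),7,8 ]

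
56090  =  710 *79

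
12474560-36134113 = -23659553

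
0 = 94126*0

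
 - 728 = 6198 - 6926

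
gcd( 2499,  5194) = 49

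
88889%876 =413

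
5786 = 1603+4183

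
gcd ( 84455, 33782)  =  16891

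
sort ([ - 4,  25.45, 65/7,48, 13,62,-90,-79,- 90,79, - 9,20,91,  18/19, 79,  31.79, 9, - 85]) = [ - 90, - 90, - 85, - 79, - 9,-4,18/19,9,65/7, 13, 20,25.45, 31.79,48,62,79,79,91] 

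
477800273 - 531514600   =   - 53714327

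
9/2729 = 9/2729 = 0.00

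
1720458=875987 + 844471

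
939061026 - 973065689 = - 34004663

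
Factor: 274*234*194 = 2^3*3^2*13^1*97^1*137^1 = 12438504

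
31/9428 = 31/9428 = 0.00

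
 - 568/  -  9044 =142/2261 = 0.06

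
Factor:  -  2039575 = -5^2 * 17^1 * 4799^1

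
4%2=0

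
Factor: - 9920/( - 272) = 620/17 = 2^2 *5^1*17^( - 1 ) * 31^1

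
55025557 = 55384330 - 358773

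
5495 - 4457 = 1038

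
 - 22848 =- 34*672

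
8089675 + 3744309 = 11833984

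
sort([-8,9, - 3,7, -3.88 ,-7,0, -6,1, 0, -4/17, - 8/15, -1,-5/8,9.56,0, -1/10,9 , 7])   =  [  -  8,-7, - 6, -3.88,-3,-1, - 5/8,-8/15, - 4/17, - 1/10, 0, 0, 0,1,7,7, 9,9,  9.56]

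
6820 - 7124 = -304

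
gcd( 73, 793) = 1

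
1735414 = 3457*502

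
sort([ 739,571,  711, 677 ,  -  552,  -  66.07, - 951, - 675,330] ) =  [ - 951, -675, - 552,- 66.07, 330, 571, 677,711, 739] 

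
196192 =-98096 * ( - 2)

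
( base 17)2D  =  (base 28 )1J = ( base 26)1l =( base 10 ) 47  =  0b101111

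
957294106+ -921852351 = 35441755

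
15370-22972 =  - 7602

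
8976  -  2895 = 6081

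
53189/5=53189/5 = 10637.80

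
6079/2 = 3039 + 1/2= 3039.50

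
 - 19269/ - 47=19269/47= 409.98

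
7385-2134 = 5251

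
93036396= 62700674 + 30335722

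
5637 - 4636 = 1001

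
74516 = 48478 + 26038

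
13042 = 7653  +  5389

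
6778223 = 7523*901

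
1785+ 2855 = 4640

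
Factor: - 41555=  -5^1*8311^1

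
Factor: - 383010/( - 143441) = 510/191 = 2^1*3^1* 5^1  *  17^1*191^( - 1)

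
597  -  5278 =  - 4681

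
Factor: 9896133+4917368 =14813501 = 3637^1 *4073^1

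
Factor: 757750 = 2^1 *5^3*7^1*433^1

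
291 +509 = 800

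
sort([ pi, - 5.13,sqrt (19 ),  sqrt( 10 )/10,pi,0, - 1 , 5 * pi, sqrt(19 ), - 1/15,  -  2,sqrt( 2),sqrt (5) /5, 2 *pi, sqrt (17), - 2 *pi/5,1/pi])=[ - 5.13, - 2 , - 2*pi/5,- 1 , - 1/15,0, sqrt(10)/10,1/pi,sqrt( 5 ) /5,sqrt(2 ), pi, pi,sqrt ( 17),sqrt(19),sqrt( 19)  ,  2* pi, 5*pi]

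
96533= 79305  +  17228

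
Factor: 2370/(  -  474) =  - 5 = -  5^1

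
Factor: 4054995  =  3^3*5^1*7^2*613^1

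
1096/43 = 25 + 21/43= 25.49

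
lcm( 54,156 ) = 1404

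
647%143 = 75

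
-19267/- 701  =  19267/701 = 27.49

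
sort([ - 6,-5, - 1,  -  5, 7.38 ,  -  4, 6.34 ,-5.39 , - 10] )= [-10, - 6, - 5.39,-5,  -  5, - 4 ,-1 , 6.34,7.38]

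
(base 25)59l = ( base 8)6453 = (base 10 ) 3371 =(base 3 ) 11121212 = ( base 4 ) 310223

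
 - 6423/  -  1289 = 6423/1289 = 4.98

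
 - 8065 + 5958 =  - 2107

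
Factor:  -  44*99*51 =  - 222156 = -2^2*3^3*11^2*17^1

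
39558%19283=992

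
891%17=7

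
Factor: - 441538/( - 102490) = 5^( - 1) *37^(-1)*797^1 = 797/185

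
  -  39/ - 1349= 39/1349 = 0.03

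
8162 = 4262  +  3900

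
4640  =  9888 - 5248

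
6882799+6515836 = 13398635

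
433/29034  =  433/29034=0.01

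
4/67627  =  4/67627=0.00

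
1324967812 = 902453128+422514684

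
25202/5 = 5040 + 2/5= 5040.40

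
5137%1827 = 1483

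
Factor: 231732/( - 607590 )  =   - 82/215 = - 2^1*5^ ( - 1) * 41^1 * 43^(- 1 ) 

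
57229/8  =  7153 + 5/8 = 7153.62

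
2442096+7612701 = 10054797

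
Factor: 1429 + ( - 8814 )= -7385= -5^1 * 7^1 * 211^1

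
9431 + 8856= 18287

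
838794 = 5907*142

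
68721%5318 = 4905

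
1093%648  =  445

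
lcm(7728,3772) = 316848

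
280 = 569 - 289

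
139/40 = 3 + 19/40 = 3.48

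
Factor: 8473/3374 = 2^( - 1)*7^( - 1) *37^1*229^1*241^( - 1 )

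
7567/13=582 + 1/13= 582.08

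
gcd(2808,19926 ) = 54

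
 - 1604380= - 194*8270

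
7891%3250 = 1391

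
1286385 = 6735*191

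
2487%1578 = 909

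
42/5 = 8 + 2/5= 8.40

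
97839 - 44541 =53298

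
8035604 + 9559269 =17594873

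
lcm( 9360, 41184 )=205920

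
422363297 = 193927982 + 228435315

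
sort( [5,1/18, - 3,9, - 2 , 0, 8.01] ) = [-3, - 2, 0,1/18, 5,8.01, 9]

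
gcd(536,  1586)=2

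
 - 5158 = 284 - 5442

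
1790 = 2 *895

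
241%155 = 86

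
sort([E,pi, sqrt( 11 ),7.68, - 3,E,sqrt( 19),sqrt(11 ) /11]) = [-3,sqrt( 11 ) /11,E,E, pi,sqrt( 11) , sqrt( 19), 7.68]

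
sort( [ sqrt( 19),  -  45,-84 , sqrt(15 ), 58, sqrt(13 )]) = [-84, - 45, sqrt( 13 ),sqrt(15 ), sqrt( 19), 58]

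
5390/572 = 245/26  =  9.42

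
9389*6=56334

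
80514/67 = 80514/67  =  1201.70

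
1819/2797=1819/2797 = 0.65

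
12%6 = 0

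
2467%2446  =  21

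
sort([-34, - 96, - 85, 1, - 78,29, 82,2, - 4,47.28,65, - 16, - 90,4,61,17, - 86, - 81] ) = [ - 96, - 90,  -  86,-85 ,- 81, - 78 , - 34, - 16 , -4,1,2 , 4,  17,29,47.28,61,65 , 82] 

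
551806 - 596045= - 44239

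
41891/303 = 41891/303 = 138.25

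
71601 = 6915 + 64686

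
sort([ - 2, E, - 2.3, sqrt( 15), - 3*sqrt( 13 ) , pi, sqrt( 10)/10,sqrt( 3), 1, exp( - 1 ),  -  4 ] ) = [ - 3*sqrt(13) , - 4, - 2.3,- 2, sqrt( 10 ) /10,exp( -1), 1, sqrt( 3),  E, pi,sqrt(15)]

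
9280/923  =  10 + 50/923 = 10.05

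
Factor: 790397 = 790397^1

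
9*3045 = 27405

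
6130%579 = 340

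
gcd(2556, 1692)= 36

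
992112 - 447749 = 544363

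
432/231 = 1 + 67/77  =  1.87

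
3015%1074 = 867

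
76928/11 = 6993 + 5/11 = 6993.45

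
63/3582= 7/398 =0.02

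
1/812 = 1/812 = 0.00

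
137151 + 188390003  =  188527154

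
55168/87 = 55168/87 = 634.11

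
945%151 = 39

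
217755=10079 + 207676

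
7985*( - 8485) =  - 67752725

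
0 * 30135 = 0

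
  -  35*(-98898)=3461430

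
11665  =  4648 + 7017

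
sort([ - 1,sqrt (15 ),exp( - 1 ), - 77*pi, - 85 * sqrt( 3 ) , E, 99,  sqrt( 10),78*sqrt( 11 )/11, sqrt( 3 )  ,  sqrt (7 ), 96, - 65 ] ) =[ - 77*pi,-85*sqrt( 3),- 65, - 1 , exp( - 1), sqrt( 3 ),sqrt( 7),E,sqrt( 10 ), sqrt( 15 ),  78*sqrt(11)/11, 96, 99]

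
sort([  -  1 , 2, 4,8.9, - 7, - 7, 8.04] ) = [  -  7, - 7, - 1, 2,4,  8.04, 8.9 ] 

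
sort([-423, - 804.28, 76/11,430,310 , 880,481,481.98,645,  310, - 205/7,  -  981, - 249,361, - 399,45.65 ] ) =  [ - 981, - 804.28, - 423,  -  399, - 249,  -  205/7,76/11, 45.65,310,310,361, 430 , 481,481.98, 645,880]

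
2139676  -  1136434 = 1003242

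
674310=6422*105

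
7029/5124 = 2343/1708  =  1.37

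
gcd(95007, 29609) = 1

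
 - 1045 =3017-4062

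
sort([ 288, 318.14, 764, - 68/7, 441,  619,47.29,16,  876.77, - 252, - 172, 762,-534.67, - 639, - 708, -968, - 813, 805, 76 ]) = [-968,  -  813, - 708, - 639, - 534.67, - 252 , - 172,- 68/7, 16 , 47.29,76,288 , 318.14,441,619,762,764, 805,876.77] 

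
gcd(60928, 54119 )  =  1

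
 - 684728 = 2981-687709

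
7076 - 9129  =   - 2053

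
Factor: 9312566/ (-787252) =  - 2^ (- 1) *17^1*97^ (-1)*2029^( -1)*273899^1 = - 4656283/393626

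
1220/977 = 1220/977 = 1.25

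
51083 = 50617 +466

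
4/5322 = 2/2661 =0.00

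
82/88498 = 41/44249 = 0.00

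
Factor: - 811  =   - 811^1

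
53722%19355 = 15012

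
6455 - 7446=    - 991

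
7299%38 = 3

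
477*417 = 198909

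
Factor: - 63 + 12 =  -  51 =-  3^1*17^1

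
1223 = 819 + 404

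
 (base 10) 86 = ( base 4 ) 1112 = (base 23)3h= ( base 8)126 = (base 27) 35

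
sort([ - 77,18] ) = [ - 77  ,  18]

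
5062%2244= 574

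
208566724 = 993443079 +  - 784876355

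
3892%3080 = 812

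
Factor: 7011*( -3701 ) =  - 3^2*19^1*41^1*3701^1 = -25947711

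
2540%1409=1131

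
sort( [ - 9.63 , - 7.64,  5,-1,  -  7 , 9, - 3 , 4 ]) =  [ - 9.63, - 7.64,  -  7,  -  3, - 1,  4,5, 9 ] 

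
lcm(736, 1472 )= 1472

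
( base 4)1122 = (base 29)33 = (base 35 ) 2k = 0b1011010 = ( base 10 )90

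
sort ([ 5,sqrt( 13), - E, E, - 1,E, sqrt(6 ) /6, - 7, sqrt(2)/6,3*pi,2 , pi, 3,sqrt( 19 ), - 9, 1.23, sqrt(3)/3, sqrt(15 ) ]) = [-9, -7, -E, - 1, sqrt(2)/6, sqrt(6)/6,sqrt(3)/3, 1.23, 2,E, E,3, pi, sqrt(13 ), sqrt( 15 ),sqrt ( 19 ), 5,  3 * pi ]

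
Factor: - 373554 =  - 2^1*3^2*20753^1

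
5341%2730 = 2611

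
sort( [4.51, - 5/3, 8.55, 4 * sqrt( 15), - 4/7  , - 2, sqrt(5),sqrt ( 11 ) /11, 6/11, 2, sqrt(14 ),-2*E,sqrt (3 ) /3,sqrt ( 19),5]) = [ - 2*E, - 2, - 5/3, - 4/7,  sqrt(11 ) /11, 6/11, sqrt( 3)/3, 2,sqrt( 5 ),  sqrt(14 ),sqrt( 19 ), 4.51,5,8.55, 4*sqrt( 15 )]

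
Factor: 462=2^1 *3^1*7^1*11^1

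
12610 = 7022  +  5588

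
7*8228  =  57596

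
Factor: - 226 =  - 2^1 * 113^1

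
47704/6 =7950 + 2/3 = 7950.67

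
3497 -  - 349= 3846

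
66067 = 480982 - 414915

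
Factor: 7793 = 7793^1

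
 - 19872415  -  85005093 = -104877508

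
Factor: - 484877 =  - 457^1*1061^1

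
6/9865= 6/9865 = 0.00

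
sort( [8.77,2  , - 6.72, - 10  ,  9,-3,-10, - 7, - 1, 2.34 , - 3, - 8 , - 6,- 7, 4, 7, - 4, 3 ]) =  [-10,-10 ,-8, - 7,-7, - 6.72, - 6,-4,- 3, - 3,  -  1, 2, 2.34,3, 4,7,8.77, 9]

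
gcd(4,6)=2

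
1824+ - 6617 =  - 4793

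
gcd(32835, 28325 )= 55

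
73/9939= 73/9939= 0.01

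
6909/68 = 6909/68 = 101.60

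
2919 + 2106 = 5025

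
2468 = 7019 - 4551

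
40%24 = 16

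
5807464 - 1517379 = 4290085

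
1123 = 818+305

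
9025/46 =196 + 9/46 = 196.20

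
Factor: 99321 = 3^1*33107^1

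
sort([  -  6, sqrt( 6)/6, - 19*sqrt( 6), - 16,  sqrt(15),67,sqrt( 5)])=[ - 19*sqrt( 6),-16,-6,sqrt( 6 ) /6,sqrt( 5),  sqrt(15 ),67]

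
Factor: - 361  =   - 19^2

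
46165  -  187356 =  - 141191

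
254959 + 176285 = 431244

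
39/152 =39/152 = 0.26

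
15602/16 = 7801/8 = 975.12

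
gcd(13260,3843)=3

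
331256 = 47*7048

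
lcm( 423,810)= 38070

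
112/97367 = 112/97367 = 0.00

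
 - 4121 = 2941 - 7062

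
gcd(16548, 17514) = 42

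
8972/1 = 8972=8972.00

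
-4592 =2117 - 6709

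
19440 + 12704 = 32144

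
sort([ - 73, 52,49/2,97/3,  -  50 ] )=[ - 73, - 50, 49/2, 97/3,52] 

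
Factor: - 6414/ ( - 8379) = 2^1* 3^( - 1 )*7^( - 2 )*19^( - 1 )*1069^1 =2138/2793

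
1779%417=111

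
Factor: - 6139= - 7^1 * 877^1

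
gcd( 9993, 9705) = 3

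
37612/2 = 18806 = 18806.00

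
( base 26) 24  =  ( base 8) 70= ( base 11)51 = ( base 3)2002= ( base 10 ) 56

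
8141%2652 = 185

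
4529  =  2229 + 2300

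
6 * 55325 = 331950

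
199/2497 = 199/2497 = 0.08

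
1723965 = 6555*263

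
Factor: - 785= -5^1*157^1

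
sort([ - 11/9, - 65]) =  [ - 65, - 11/9]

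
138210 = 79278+58932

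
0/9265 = 0=0.00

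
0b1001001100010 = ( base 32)4J2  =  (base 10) 4706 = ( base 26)6p0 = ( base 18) E98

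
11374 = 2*5687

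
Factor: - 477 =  - 3^2*53^1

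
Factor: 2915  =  5^1 * 11^1 * 53^1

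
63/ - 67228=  - 9/9604=-0.00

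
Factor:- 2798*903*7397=- 2^1*3^1*7^1*13^1*43^1*569^1*1399^1 = - 18689215818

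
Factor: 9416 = 2^3 *11^1*107^1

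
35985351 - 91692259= - 55706908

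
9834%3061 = 651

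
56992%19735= 17522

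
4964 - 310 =4654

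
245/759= 245/759 = 0.32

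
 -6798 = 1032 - 7830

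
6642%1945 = 807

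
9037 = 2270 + 6767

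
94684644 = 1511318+93173326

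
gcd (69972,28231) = 7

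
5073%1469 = 666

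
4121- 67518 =  -  63397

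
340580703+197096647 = 537677350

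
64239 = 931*69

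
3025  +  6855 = 9880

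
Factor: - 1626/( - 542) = 3 = 3^1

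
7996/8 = 999 + 1/2 = 999.50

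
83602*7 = 585214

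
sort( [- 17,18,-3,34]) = [ - 17,  -  3,18,34]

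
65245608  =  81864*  797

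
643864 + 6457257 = 7101121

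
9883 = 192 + 9691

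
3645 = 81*45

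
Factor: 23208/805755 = 2^3*5^( - 1) * 967^1*53717^( - 1) = 7736/268585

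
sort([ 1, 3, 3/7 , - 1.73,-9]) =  [ - 9,  -  1.73, 3/7, 1,3 ] 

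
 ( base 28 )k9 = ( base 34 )gp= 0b1000111001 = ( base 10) 569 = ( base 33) h8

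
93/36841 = 93/36841 = 0.00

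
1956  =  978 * 2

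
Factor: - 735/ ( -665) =21/19= 3^1 * 7^1*19^ ( - 1)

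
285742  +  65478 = 351220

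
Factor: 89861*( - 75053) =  - 11^1*23^1*3907^1*6823^1 = - 6744337633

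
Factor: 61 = 61^1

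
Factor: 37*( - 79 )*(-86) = 251378 = 2^1*37^1*43^1*79^1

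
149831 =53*2827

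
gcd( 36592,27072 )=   16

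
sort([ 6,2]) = [ 2,  6]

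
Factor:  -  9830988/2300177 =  - 2^2*3^2*11^ (  -  1 )*67^ ( - 1)*3121^( - 1)*273083^1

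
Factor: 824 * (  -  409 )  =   - 2^3 * 103^1 * 409^1 = -337016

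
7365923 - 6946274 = 419649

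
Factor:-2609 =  - 2609^1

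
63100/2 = 31550 = 31550.00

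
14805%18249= 14805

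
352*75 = 26400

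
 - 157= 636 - 793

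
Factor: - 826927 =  - 826927^1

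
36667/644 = 56+603/644 = 56.94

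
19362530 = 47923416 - 28560886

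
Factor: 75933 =3^2*11^1*13^1*59^1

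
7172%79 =62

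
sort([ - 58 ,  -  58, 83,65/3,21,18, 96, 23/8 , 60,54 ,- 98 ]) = [- 98,-58 , - 58,  23/8, 18,21,  65/3, 54,60,83,96]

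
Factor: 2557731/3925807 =3^1*11^1*179^1*433^1*3925807^(  -  1 )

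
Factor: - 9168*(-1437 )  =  13174416 = 2^4*3^2*191^1*479^1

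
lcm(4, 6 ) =12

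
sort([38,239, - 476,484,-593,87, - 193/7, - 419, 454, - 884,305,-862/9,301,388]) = [  -  884, - 593,-476,-419, - 862/9,-193/7, 38,  87,239,301,305,388, 454,484]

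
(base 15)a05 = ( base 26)38j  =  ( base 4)203033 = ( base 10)2255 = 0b100011001111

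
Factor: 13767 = 3^1*13^1 *353^1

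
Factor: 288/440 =2^2*3^2*5^(-1)*11^ (  -  1) = 36/55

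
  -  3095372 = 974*(-3178 ) 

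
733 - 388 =345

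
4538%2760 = 1778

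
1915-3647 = -1732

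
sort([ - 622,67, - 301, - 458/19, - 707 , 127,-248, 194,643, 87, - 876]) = [ -876,- 707, - 622, - 301, - 248, - 458/19,67,  87,  127 , 194, 643]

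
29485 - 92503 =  - 63018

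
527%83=29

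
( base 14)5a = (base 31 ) 2i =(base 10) 80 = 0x50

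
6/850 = 3/425 = 0.01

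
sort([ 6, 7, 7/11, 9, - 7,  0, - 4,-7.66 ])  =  [-7.66, -7,-4, 0, 7/11,6, 7, 9 ] 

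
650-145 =505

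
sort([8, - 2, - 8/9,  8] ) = [- 2,-8/9,  8, 8]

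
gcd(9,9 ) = 9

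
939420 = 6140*153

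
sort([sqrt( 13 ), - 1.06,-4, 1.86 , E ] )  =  [  -  4,- 1.06 , 1.86, E, sqrt( 13)]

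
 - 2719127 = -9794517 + 7075390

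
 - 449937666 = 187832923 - 637770589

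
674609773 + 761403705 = 1436013478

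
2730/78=35 =35.00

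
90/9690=3/323  =  0.01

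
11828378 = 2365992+9462386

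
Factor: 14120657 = 2083^1*6779^1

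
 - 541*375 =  - 202875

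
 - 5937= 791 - 6728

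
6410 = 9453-3043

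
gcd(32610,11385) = 15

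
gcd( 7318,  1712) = 2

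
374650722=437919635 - 63268913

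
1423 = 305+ 1118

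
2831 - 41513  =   - 38682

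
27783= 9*3087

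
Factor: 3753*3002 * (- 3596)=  - 2^3*3^3*19^1*29^1*31^1*79^1*139^1=-40514355576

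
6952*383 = 2662616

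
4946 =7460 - 2514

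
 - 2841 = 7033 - 9874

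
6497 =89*73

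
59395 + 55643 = 115038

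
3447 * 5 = 17235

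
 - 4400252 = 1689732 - 6089984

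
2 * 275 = 550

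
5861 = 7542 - 1681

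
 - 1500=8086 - 9586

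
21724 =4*5431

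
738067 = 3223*229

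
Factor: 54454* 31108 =2^3*7^1*11^1*19^1 * 101^1*1433^1  =  1693955032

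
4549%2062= 425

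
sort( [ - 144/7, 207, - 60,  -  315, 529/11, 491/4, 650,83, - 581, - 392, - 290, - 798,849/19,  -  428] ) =[  -  798, - 581, - 428, - 392, - 315,-290,-60, - 144/7,849/19, 529/11, 83, 491/4,207,  650 ] 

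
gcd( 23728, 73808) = 16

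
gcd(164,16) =4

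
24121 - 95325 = -71204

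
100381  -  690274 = -589893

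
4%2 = 0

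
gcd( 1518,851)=23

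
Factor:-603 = - 3^2*67^1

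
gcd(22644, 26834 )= 2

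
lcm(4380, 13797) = 275940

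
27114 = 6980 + 20134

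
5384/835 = 5384/835= 6.45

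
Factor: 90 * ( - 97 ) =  - 2^1 * 3^2*5^1 * 97^1 = - 8730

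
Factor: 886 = 2^1* 443^1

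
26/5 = 5  +  1/5 = 5.20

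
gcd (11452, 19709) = 1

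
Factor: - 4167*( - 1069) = 3^2*463^1*1069^1 = 4454523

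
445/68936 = 445/68936 = 0.01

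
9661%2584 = 1909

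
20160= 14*1440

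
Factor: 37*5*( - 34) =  - 2^1 *5^1 *17^1*37^1 = - 6290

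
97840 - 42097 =55743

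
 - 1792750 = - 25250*71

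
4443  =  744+3699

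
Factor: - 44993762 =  - 2^1*11^1*  827^1*2473^1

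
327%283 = 44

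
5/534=5/534 = 0.01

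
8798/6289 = 1  +  2509/6289 = 1.40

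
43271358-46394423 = -3123065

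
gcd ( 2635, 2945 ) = 155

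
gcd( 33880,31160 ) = 40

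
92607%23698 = 21513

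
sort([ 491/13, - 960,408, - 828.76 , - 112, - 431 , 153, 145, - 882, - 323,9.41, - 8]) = [ - 960, - 882, - 828.76 , - 431, - 323, - 112, - 8, 9.41,491/13,145, 153 , 408]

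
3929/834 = 4 + 593/834 = 4.71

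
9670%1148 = 486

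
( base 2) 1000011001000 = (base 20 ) AEG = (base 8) 10310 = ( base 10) 4296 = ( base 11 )3256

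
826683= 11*75153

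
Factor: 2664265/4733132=2^( - 2)*5^1*193^( - 1) * 6131^( - 1)*532853^1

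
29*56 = 1624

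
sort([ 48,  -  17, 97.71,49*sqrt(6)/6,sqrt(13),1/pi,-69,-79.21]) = [-79.21, - 69 , - 17, 1/pi,sqrt(13 ), 49*sqrt( 6)/6, 48,  97.71]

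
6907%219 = 118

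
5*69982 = 349910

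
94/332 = 47/166=0.28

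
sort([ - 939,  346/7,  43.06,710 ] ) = [ - 939,43.06,346/7, 710 ]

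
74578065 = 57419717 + 17158348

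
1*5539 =5539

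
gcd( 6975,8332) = 1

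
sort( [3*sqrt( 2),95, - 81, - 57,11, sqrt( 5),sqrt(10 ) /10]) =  [- 81 ,-57, sqrt(10) /10,sqrt(5 ), 3*sqrt( 2),11,95] 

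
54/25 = 54/25 = 2.16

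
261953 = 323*811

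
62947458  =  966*65163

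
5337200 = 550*9704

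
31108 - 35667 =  - 4559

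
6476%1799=1079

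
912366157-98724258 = 813641899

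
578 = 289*2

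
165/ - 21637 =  - 1 +1952/1967= - 0.01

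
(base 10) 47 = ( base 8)57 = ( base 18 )2b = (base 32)1F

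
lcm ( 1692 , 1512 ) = 71064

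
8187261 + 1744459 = 9931720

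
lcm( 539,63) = 4851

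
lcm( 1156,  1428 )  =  24276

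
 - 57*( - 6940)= 395580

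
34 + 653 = 687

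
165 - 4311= - 4146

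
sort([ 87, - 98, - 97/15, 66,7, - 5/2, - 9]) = [ - 98, - 9, - 97/15, -5/2,7,66,  87] 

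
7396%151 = 148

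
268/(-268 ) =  - 1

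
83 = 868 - 785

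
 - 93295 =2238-95533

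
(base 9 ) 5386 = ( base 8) 7576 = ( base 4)331332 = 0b111101111110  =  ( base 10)3966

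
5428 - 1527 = 3901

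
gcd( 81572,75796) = 4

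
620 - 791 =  - 171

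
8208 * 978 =8027424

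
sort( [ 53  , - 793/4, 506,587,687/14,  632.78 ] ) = [-793/4,687/14, 53, 506,587, 632.78] 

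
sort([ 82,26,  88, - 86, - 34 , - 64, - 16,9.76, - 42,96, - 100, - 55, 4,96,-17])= [ - 100, - 86, - 64, - 55, - 42, - 34, - 17, - 16, 4, 9.76, 26, 82, 88, 96, 96]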